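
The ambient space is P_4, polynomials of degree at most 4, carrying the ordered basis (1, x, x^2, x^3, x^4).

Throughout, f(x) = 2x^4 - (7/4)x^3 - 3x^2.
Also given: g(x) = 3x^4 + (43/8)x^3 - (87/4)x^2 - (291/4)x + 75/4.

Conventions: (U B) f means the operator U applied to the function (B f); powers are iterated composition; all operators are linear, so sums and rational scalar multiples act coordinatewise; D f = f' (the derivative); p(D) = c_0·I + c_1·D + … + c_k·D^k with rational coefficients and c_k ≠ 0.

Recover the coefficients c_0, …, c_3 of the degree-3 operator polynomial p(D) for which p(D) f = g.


D^0 f = 2x^4 - (7/4)x^3 - 3x^2
D^1 f = 8x^3 - (21/4)x^2 - 6x
D^2 f = 24x^2 - (21/2)x - 6
D^3 f = 48x - 21/2
matching coefficients of g against c_0 f + c_1 Df + … from the top degree down determines the c_i
solution: c_0 = 3/2, c_1 = 1, c_2 = -1/2, c_3 = -3/2

p(D) = (3/2)·I + D − (1/2)·D^2 − (3/2)·D^3, i.e. c_0 = 3/2, c_1 = 1, c_2 = -1/2, c_3 = -3/2


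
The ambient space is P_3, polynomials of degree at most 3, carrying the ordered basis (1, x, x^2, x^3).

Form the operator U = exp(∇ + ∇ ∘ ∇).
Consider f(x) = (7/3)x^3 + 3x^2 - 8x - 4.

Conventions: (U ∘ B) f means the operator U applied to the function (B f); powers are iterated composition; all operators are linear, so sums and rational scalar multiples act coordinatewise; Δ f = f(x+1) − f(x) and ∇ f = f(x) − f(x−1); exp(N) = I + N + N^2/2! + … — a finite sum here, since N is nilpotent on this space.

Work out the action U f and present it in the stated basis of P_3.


the result is g(x) = (7/3)x^3 + 10x^2 + 12x - 25/3

order-1 term: 7x^2 + 13x - 50/3
order-2 term: 7x + 10
order-3 term: 7/3
the series for exp(∇ + ∇ ∘ ∇) f terminates at order 3
exp(∇ + ∇ ∘ ∇) f = (7/3)x^3 + 10x^2 + 12x - 25/3


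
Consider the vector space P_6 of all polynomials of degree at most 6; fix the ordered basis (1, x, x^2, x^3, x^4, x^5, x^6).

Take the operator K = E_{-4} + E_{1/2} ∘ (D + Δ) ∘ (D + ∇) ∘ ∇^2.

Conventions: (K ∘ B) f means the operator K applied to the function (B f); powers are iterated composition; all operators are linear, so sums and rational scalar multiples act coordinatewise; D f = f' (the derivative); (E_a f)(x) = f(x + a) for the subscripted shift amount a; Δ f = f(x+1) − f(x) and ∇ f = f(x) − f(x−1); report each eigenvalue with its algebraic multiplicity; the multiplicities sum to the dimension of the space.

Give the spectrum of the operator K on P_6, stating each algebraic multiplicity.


image of 1: 1
image of x: x - 4
image of x^2: x^2 - 8x + 16
image of x^3: x^3 - 12x^2 + 48x - 64
image of x^4: x^4 - 16x^3 + 96x^2 - 256x + 352
image of x^5: x^5 - 20x^4 + 160x^3 - 640x^2 + 1760x - 1264
image of x^6: x^6 - 24x^5 + 240x^4 - 1280x^3 + 5280x^2 - 7584x + 4996
the matrix is upper triangular; its diagonal is (1, 1, 1, 1, 1, 1, 1)
for a triangular matrix the eigenvalues are the diagonal entries, with algebraic multiplicity their repetition count

λ = 1 (multiplicity 7)


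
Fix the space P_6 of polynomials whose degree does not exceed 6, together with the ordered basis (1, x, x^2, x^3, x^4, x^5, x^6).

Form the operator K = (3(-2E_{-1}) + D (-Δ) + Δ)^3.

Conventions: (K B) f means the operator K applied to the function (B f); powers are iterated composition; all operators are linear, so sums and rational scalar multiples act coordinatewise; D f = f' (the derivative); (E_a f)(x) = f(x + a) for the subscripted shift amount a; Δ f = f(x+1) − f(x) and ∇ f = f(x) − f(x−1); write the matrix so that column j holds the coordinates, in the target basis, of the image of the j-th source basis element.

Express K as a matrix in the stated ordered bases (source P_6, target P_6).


image of 1: -216
image of x: -216x + 756
image of x^2: -216x^2 + 1512x - 2520
image of x^3: -216x^3 + 2268x^2 - 7560x + 7782
image of x^4: -216x^4 + 3024x^3 - 15120x^2 + 31128x - 22644
image of x^5: -216x^5 + 3780x^4 - 25200x^3 + 77820x^2 - 113220x + 64266
image of x^6: -216x^6 + 4536x^5 - 37800x^4 + 155640x^3 - 339660x^2 + 385596x - 185112
each image's coordinates form column j of the matrix

the matrix is [[-216, 756, -2520, 7782, -22644, 64266, -185112]; [0, -216, 1512, -7560, 31128, -113220, 385596]; [0, 0, -216, 2268, -15120, 77820, -339660]; [0, 0, 0, -216, 3024, -25200, 155640]; [0, 0, 0, 0, -216, 3780, -37800]; [0, 0, 0, 0, 0, -216, 4536]; [0, 0, 0, 0, 0, 0, -216]] (rows listed top to bottom)


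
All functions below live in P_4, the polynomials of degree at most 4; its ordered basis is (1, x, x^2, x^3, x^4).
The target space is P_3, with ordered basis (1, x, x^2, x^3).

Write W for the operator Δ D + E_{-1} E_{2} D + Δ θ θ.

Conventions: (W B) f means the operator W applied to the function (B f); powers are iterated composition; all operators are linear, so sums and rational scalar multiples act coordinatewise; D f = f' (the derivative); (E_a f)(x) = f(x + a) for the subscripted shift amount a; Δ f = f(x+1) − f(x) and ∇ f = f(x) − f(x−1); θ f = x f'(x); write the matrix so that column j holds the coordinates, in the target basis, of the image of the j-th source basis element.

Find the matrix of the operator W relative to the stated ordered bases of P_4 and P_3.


the matrix is [[0, 2, 8, 15, 24]; [0, 0, 10, 39, 88]; [0, 0, 0, 30, 120]; [0, 0, 0, 0, 68]] (rows listed top to bottom)

image of 1: 0
image of x: 2
image of x^2: 10x + 8
image of x^3: 30x^2 + 39x + 15
image of x^4: 68x^3 + 120x^2 + 88x + 24
each image's coordinates form column j of the matrix


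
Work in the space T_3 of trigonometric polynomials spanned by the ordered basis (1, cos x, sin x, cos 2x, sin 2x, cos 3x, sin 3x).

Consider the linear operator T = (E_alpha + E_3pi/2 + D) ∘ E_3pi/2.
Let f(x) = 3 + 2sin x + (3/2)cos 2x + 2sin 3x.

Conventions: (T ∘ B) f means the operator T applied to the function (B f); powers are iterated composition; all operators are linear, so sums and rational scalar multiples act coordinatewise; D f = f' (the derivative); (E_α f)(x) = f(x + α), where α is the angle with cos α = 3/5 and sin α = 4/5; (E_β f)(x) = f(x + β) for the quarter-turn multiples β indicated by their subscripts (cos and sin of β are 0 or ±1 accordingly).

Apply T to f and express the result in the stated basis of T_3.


E_3pi/2 f = 3 - 2cos x - (3/2)cos 2x + 2cos 3x
E_alpha E_3pi/2 f = 3 - (6/5)cos x + (8/5)sin x + (21/50)cos 2x + (36/25)sin 2x - (234/125)cos 3x - (88/125)sin 3x
E_3pi/2 E_3pi/2 f = 3 - 2sin x + (3/2)cos 2x - 2sin 3x
D E_3pi/2 f = 2sin x + 3sin 2x - 6sin 3x
(E_alpha + E_3pi/2 + D) E_3pi/2 f = 6 - (6/5)cos x + (8/5)sin x + (48/25)cos 2x + (111/25)sin 2x - (234/125)cos 3x - (1088/125)sin 3x

g(x) = 6 - (6/5)cos x + (8/5)sin x + (48/25)cos 2x + (111/25)sin 2x - (234/125)cos 3x - (1088/125)sin 3x


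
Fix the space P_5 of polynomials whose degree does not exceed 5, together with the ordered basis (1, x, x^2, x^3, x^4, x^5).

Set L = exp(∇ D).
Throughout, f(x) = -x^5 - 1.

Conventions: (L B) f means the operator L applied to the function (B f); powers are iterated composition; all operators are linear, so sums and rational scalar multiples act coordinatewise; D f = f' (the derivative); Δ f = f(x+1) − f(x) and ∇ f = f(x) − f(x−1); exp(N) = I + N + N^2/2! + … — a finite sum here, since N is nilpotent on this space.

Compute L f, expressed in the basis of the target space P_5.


order-1 term: -20x^3 + 30x^2 - 20x + 5
order-2 term: -60x + 60
the series for exp(∇ D) f terminates at order 2
exp(∇ D) f = -x^5 - 20x^3 + 30x^2 - 80x + 64

g(x) = -x^5 - 20x^3 + 30x^2 - 80x + 64


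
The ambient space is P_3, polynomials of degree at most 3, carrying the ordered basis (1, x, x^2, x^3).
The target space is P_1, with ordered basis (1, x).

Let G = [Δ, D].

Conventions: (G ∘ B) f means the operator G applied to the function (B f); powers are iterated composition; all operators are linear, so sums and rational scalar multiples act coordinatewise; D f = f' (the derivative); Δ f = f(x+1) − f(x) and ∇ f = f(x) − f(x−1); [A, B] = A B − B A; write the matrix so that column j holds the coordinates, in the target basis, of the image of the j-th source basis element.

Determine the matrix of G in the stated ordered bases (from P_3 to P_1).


image of 1: 0
image of x: 0
image of x^2: 0
image of x^3: 0
each image's coordinates form column j of the matrix

the matrix is [[0, 0, 0, 0]; [0, 0, 0, 0]] (rows listed top to bottom)


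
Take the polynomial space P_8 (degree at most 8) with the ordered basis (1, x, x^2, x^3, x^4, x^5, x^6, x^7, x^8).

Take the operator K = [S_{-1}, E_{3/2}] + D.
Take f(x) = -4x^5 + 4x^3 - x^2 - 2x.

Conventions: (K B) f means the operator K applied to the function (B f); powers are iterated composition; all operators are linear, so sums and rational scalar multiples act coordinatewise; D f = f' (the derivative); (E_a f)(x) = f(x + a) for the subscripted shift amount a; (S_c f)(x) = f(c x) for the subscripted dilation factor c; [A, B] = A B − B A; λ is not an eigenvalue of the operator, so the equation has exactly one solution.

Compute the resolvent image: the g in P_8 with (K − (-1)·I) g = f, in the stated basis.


write g with unknown coordinates in the stated basis and equate coefficients in (K − (-1)·I) g = f
solving from the highest basis element down gives g = -4x^5 + 80x^4 + 644x^3 - 7459x^2 - 27678x + 425703/4
check: K g = -80x^4 - 640x^3 + 7458x^2 + 27676x - 425703/4
so K g − (-1)·g = -4x^5 + 4x^3 - x^2 - 2x = f ✓

the result is g(x) = -4x^5 + 80x^4 + 644x^3 - 7459x^2 - 27678x + 425703/4


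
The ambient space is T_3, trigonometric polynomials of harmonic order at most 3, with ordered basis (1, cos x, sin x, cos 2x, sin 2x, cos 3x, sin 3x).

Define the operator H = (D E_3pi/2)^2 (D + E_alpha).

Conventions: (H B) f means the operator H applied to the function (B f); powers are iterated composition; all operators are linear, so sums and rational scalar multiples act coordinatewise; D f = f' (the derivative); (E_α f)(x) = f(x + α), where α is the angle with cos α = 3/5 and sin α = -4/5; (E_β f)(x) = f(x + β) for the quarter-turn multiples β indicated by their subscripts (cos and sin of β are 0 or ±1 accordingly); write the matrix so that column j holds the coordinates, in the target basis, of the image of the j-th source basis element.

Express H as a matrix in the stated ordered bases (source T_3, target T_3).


the matrix is [[0, 0, 0, 0, 0, 0, 0]; [0, 3/5, 1/5, 0, 0, 0, 0]; [0, -1/5, 3/5, 0, 0, 0, 0]; [0, 0, 0, 28/25, -104/25, 0, 0]; [0, 0, 0, 104/25, 28/25, 0, 0]; [0, 0, 0, 0, 0, -1053/125, 2979/125]; [0, 0, 0, 0, 0, -2979/125, -1053/125]] (rows listed top to bottom)

image of 1: 0
image of cos x: (3/5)cos x - (1/5)sin x
image of sin x: (1/5)cos x + (3/5)sin x
image of cos 2x: (28/25)cos 2x + (104/25)sin 2x
image of sin 2x: -(104/25)cos 2x + (28/25)sin 2x
image of cos 3x: -(1053/125)cos 3x - (2979/125)sin 3x
image of sin 3x: (2979/125)cos 3x - (1053/125)sin 3x
each image's coordinates form column j of the matrix


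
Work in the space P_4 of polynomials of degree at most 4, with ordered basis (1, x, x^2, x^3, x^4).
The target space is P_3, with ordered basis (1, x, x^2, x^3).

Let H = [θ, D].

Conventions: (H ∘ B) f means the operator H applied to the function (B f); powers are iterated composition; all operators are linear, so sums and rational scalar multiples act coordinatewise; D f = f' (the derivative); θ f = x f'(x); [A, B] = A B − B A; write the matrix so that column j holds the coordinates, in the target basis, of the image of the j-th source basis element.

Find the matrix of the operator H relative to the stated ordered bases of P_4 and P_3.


image of 1: 0
image of x: -1
image of x^2: -2x
image of x^3: -3x^2
image of x^4: -4x^3
each image's coordinates form column j of the matrix

the matrix is [[0, -1, 0, 0, 0]; [0, 0, -2, 0, 0]; [0, 0, 0, -3, 0]; [0, 0, 0, 0, -4]] (rows listed top to bottom)


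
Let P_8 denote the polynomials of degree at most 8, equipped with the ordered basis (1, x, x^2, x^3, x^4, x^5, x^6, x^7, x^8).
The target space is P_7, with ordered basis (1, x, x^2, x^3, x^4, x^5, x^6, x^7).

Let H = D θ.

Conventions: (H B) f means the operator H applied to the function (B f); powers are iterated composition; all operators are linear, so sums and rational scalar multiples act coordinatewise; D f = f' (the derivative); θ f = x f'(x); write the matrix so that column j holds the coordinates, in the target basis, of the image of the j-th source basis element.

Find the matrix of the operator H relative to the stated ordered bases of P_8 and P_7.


image of 1: 0
image of x: 1
image of x^2: 4x
image of x^3: 9x^2
image of x^4: 16x^3
image of x^5: 25x^4
image of x^6: 36x^5
image of x^7: 49x^6
image of x^8: 64x^7
each image's coordinates form column j of the matrix

the matrix is [[0, 1, 0, 0, 0, 0, 0, 0, 0]; [0, 0, 4, 0, 0, 0, 0, 0, 0]; [0, 0, 0, 9, 0, 0, 0, 0, 0]; [0, 0, 0, 0, 16, 0, 0, 0, 0]; [0, 0, 0, 0, 0, 25, 0, 0, 0]; [0, 0, 0, 0, 0, 0, 36, 0, 0]; [0, 0, 0, 0, 0, 0, 0, 49, 0]; [0, 0, 0, 0, 0, 0, 0, 0, 64]] (rows listed top to bottom)


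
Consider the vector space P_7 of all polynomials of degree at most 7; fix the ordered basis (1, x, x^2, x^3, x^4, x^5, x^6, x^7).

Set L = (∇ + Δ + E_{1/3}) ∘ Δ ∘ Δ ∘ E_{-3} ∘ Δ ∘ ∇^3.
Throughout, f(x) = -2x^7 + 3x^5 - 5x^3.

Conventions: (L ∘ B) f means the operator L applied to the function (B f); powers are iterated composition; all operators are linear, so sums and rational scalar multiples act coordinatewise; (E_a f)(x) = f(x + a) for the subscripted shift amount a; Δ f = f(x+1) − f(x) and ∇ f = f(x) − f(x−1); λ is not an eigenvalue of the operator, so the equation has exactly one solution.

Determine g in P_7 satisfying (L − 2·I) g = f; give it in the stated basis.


g(x) = x^7 - (3/2)x^5 + (5/2)x^3 + 2520x - 1680

write g with unknown coordinates in the stated basis and equate coefficients in (L − 2·I) g = f
solving from the highest basis element down gives g = x^7 - (3/2)x^5 + (5/2)x^3 + 2520x - 1680
check: L g = 5040x - 3360
so L g − 2·g = -2x^7 + 3x^5 - 5x^3 = f ✓


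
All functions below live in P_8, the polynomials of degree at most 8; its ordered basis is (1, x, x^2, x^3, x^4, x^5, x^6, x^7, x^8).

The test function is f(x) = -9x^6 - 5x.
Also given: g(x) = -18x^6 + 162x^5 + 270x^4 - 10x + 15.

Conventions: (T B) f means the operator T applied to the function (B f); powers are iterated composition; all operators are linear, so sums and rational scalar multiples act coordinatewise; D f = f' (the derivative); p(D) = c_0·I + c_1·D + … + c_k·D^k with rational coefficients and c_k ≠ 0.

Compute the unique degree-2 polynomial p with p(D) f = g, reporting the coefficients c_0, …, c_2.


p(D) = 2·I − 3·D − D^2, i.e. c_0 = 2, c_1 = -3, c_2 = -1

D^0 f = -9x^6 - 5x
D^1 f = -54x^5 - 5
D^2 f = -270x^4
matching coefficients of g against c_0 f + c_1 Df + … from the top degree down determines the c_i
solution: c_0 = 2, c_1 = -3, c_2 = -1


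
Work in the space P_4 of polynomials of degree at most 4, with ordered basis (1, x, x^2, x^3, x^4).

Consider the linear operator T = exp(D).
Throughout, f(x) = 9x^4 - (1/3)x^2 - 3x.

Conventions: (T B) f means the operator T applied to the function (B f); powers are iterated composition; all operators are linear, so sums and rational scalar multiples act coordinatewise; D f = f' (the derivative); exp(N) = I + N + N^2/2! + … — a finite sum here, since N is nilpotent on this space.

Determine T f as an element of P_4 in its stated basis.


order-1 term: 36x^3 - (2/3)x - 3
order-2 term: 54x^2 - 1/3
order-3 term: 36x
order-4 term: 9
the series for exp(D) f terminates at order 4
exp(D) f = 9x^4 + 36x^3 + (161/3)x^2 + (97/3)x + 17/3

the image equals g(x) = 9x^4 + 36x^3 + (161/3)x^2 + (97/3)x + 17/3


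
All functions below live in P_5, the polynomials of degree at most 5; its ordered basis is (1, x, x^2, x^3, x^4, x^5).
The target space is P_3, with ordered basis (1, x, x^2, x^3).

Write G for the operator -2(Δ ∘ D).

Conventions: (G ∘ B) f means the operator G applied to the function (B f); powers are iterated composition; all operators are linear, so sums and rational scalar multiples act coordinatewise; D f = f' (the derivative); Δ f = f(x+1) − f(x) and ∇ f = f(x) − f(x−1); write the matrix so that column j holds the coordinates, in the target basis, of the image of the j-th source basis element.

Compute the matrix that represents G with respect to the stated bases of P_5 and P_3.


image of 1: 0
image of x: 0
image of x^2: -4
image of x^3: -12x - 6
image of x^4: -24x^2 - 24x - 8
image of x^5: -40x^3 - 60x^2 - 40x - 10
each image's coordinates form column j of the matrix

the matrix is [[0, 0, -4, -6, -8, -10]; [0, 0, 0, -12, -24, -40]; [0, 0, 0, 0, -24, -60]; [0, 0, 0, 0, 0, -40]] (rows listed top to bottom)


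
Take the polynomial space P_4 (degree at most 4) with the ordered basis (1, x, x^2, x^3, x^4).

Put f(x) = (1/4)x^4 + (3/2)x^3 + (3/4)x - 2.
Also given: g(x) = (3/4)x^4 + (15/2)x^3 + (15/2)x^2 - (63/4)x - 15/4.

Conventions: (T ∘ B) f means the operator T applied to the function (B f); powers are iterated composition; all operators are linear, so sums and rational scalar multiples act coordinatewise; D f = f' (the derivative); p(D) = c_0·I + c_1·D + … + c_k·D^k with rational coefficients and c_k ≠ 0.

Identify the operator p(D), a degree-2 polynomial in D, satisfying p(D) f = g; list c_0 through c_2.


c_0 = 3, c_1 = 3, c_2 = -2

D^0 f = (1/4)x^4 + (3/2)x^3 + (3/4)x - 2
D^1 f = x^3 + (9/2)x^2 + 3/4
D^2 f = 3x^2 + 9x
matching coefficients of g against c_0 f + c_1 Df + … from the top degree down determines the c_i
solution: c_0 = 3, c_1 = 3, c_2 = -2


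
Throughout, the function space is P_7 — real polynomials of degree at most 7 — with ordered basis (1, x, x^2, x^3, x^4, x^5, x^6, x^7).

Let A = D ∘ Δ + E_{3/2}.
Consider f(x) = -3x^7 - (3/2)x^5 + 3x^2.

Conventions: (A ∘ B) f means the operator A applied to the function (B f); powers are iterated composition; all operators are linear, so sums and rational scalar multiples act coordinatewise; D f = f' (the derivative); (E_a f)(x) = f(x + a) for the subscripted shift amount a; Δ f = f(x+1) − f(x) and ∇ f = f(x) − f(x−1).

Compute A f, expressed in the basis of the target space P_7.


Δ f = -21x^6 - 63x^5 - (225/2)x^4 - 120x^3 - 78x^2 - (45/2)x - 3/2
D Δ f = -126x^5 - 315x^4 - 450x^3 - 360x^2 - 156x - 45/2
E_{3/2} f = -3x^7 - (63/2)x^6 - (573/4)x^5 - (2925/8)x^4 - (9045/16)x^3 - (16833/32)x^2 - (17163/64)x - 7155/128
(D ∘ Δ + E_{3/2}) f = -3x^7 - (63/2)x^6 - (1077/4)x^5 - (5445/8)x^4 - (16245/16)x^3 - (28353/32)x^2 - (27147/64)x - 10035/128

the image equals g(x) = -3x^7 - (63/2)x^6 - (1077/4)x^5 - (5445/8)x^4 - (16245/16)x^3 - (28353/32)x^2 - (27147/64)x - 10035/128


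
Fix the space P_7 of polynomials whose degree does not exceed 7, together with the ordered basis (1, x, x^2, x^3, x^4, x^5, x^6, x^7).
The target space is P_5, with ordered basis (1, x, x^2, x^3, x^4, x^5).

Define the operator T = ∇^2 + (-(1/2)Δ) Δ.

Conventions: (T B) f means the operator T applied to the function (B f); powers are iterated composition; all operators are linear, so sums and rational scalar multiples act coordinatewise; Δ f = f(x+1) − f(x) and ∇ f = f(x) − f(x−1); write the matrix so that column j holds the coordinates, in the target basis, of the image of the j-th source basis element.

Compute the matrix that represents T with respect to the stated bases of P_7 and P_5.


image of 1: 0
image of x: 0
image of x^2: 1
image of x^3: 3x - 9
image of x^4: 6x^2 - 36x + 7
image of x^5: 10x^3 - 90x^2 + 35x - 45
image of x^6: 15x^4 - 180x^3 + 105x^2 - 270x + 31
image of x^7: 21x^5 - 315x^4 + 245x^3 - 945x^2 + 217x - 189
each image's coordinates form column j of the matrix

the matrix is [[0, 0, 1, -9, 7, -45, 31, -189]; [0, 0, 0, 3, -36, 35, -270, 217]; [0, 0, 0, 0, 6, -90, 105, -945]; [0, 0, 0, 0, 0, 10, -180, 245]; [0, 0, 0, 0, 0, 0, 15, -315]; [0, 0, 0, 0, 0, 0, 0, 21]] (rows listed top to bottom)


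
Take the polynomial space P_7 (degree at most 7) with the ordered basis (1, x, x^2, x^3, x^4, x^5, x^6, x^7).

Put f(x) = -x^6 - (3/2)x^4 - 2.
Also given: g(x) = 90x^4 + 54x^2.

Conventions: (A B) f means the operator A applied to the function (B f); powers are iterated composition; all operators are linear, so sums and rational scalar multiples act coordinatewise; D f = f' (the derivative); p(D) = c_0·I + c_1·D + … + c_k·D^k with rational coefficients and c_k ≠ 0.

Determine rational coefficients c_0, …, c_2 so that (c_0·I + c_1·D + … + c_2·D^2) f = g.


D^0 f = -x^6 - (3/2)x^4 - 2
D^1 f = -6x^5 - 6x^3
D^2 f = -30x^4 - 18x^2
matching coefficients of g against c_0 f + c_1 Df + … from the top degree down determines the c_i
solution: c_0 = 0, c_1 = 0, c_2 = -3

p(D) = -3·D^2, i.e. c_0 = 0, c_1 = 0, c_2 = -3


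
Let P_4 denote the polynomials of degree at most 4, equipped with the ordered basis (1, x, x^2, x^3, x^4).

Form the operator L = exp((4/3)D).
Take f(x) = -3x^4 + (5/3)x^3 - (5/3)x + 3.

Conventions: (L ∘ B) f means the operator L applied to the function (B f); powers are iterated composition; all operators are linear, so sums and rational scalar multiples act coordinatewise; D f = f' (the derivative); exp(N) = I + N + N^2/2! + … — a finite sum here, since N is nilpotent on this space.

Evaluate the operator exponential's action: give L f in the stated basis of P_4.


g(x) = -3x^4 - (43/3)x^3 - (76/3)x^2 - (191/9)x - 385/81

order-1 term: -16x^3 + (20/3)x^2 - 20/9
order-2 term: -32x^2 + (80/9)x
order-3 term: -(256/9)x + 320/81
order-4 term: -256/27
the series for exp((4/3)D) f terminates at order 4
exp((4/3)D) f = -3x^4 - (43/3)x^3 - (76/3)x^2 - (191/9)x - 385/81


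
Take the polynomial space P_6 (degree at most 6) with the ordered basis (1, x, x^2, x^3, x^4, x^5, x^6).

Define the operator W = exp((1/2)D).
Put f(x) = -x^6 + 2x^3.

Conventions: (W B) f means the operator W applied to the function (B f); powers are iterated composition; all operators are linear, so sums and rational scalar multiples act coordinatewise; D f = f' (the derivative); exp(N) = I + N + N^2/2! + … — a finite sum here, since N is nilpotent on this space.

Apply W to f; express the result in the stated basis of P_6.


the result is g(x) = -x^6 - 3x^5 - (15/4)x^4 - (1/2)x^3 + (33/16)x^2 + (21/16)x + 15/64

order-1 term: -3x^5 + 3x^2
order-2 term: -(15/4)x^4 + (3/2)x
order-3 term: -(5/2)x^3 + 1/4
order-4 term: -(15/16)x^2
order-5 term: -(3/16)x
order-6 term: -1/64
the series for exp((1/2)D) f terminates at order 6
exp((1/2)D) f = -x^6 - 3x^5 - (15/4)x^4 - (1/2)x^3 + (33/16)x^2 + (21/16)x + 15/64


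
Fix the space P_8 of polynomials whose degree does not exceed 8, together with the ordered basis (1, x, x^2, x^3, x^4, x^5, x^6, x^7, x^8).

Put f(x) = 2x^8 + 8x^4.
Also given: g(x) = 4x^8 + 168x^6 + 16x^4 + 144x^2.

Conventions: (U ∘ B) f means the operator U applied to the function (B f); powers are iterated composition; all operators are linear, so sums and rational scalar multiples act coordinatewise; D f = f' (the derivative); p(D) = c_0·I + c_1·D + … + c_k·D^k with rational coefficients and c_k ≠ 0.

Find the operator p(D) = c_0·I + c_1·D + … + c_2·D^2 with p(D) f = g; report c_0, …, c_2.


D^0 f = 2x^8 + 8x^4
D^1 f = 16x^7 + 32x^3
D^2 f = 112x^6 + 96x^2
matching coefficients of g against c_0 f + c_1 Df + … from the top degree down determines the c_i
solution: c_0 = 2, c_1 = 0, c_2 = 3/2

c_0 = 2, c_1 = 0, c_2 = 3/2


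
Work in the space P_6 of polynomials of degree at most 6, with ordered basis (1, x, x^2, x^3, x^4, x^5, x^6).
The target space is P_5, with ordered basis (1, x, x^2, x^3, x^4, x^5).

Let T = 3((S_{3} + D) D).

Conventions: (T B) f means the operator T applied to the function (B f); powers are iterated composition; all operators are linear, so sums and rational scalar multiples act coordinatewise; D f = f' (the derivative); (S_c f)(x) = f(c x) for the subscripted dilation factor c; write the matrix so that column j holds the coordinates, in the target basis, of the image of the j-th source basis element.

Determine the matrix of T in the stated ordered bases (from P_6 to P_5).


image of 1: 0
image of x: 3
image of x^2: 18x + 6
image of x^3: 81x^2 + 18x
image of x^4: 324x^3 + 36x^2
image of x^5: 1215x^4 + 60x^3
image of x^6: 4374x^5 + 90x^4
each image's coordinates form column j of the matrix

the matrix is [[0, 3, 6, 0, 0, 0, 0]; [0, 0, 18, 18, 0, 0, 0]; [0, 0, 0, 81, 36, 0, 0]; [0, 0, 0, 0, 324, 60, 0]; [0, 0, 0, 0, 0, 1215, 90]; [0, 0, 0, 0, 0, 0, 4374]] (rows listed top to bottom)


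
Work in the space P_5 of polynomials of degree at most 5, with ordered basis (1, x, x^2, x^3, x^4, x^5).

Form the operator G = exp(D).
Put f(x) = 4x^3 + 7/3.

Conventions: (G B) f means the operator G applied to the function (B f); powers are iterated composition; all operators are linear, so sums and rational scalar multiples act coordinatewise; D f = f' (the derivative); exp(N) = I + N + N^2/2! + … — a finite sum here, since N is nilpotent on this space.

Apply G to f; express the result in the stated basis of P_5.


the image equals g(x) = 4x^3 + 12x^2 + 12x + 19/3

order-1 term: 12x^2
order-2 term: 12x
order-3 term: 4
the series for exp(D) f terminates at order 3
exp(D) f = 4x^3 + 12x^2 + 12x + 19/3


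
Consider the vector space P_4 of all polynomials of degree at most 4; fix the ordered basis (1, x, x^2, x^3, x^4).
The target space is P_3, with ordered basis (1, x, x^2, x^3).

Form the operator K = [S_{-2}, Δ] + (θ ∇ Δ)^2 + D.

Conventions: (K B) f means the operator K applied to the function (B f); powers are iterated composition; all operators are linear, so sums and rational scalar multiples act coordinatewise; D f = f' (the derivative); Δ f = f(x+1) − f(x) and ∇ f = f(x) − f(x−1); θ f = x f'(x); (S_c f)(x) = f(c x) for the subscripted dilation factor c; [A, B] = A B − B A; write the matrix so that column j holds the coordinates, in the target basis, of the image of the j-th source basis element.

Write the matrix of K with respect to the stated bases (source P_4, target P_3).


the matrix is [[0, 4, -3, 9, -15]; [0, 0, -10, 18, -72]; [0, 0, 0, 39, -72]; [0, 0, 0, 0, -92]] (rows listed top to bottom)

image of 1: 0
image of x: 4
image of x^2: -10x - 3
image of x^3: 39x^2 + 18x + 9
image of x^4: -92x^3 - 72x^2 - 72x - 15
each image's coordinates form column j of the matrix


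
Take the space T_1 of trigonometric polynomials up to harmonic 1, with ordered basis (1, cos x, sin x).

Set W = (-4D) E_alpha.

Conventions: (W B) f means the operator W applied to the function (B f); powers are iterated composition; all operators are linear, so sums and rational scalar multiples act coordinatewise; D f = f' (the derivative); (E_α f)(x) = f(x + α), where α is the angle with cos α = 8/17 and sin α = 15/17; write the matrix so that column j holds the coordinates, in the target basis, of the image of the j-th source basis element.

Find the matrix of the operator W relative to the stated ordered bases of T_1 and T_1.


image of 1: 0
image of cos x: (60/17)cos x + (32/17)sin x
image of sin x: -(32/17)cos x + (60/17)sin x
each image's coordinates form column j of the matrix

the matrix is [[0, 0, 0]; [0, 60/17, -32/17]; [0, 32/17, 60/17]] (rows listed top to bottom)


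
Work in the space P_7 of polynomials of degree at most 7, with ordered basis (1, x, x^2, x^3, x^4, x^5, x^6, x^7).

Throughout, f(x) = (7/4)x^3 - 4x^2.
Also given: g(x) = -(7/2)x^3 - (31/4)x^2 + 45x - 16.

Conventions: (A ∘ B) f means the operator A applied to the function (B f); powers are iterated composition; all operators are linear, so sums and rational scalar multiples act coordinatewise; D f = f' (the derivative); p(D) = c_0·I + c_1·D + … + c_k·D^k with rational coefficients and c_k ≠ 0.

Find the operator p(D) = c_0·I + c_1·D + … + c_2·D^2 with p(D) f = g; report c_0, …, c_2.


D^0 f = (7/4)x^3 - 4x^2
D^1 f = (21/4)x^2 - 8x
D^2 f = (21/2)x - 8
matching coefficients of g against c_0 f + c_1 Df + … from the top degree down determines the c_i
solution: c_0 = -2, c_1 = -3, c_2 = 2

p(D) = -2·I − 3·D + 2·D^2, i.e. c_0 = -2, c_1 = -3, c_2 = 2


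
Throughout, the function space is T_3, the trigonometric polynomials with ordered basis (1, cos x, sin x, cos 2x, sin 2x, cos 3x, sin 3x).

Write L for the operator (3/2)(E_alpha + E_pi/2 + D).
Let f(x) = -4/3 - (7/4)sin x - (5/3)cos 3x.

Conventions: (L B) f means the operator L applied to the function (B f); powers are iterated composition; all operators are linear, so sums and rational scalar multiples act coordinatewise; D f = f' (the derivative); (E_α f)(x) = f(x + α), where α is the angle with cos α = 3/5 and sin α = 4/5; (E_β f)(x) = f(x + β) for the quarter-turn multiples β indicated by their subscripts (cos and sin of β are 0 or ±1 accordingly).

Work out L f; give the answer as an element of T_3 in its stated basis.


E_alpha f = -4/3 - (7/5)cos x - (21/20)sin x + (39/25)cos 3x + (44/75)sin 3x
E_pi/2 f = -4/3 - (7/4)cos x - (5/3)sin 3x
D f = -(7/4)cos x + 5sin 3x
(E_alpha + E_pi/2 + D) f = -8/3 - (49/10)cos x - (21/20)sin x + (39/25)cos 3x + (98/25)sin 3x
((3/2)(E_alpha + E_pi/2 + D)) f = -4 - (147/20)cos x - (63/40)sin x + (117/50)cos 3x + (147/25)sin 3x

g(x) = -4 - (147/20)cos x - (63/40)sin x + (117/50)cos 3x + (147/25)sin 3x


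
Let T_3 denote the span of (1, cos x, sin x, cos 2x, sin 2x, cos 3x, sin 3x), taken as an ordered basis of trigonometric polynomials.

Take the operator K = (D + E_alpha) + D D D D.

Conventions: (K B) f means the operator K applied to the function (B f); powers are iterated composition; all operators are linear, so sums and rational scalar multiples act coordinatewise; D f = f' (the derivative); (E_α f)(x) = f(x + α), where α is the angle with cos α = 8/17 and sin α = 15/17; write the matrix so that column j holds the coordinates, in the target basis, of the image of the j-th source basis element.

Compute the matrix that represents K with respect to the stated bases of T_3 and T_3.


image of 1: 1
image of cos x: (25/17)cos x - (32/17)sin x
image of sin x: (32/17)cos x + (25/17)sin x
image of cos 2x: (4463/289)cos 2x - (818/289)sin 2x
image of sin 2x: (818/289)cos 2x + (4463/289)sin 2x
image of cos 3x: (393065/4913)cos 3x - (14244/4913)sin 3x
image of sin 3x: (14244/4913)cos 3x + (393065/4913)sin 3x
each image's coordinates form column j of the matrix

the matrix is [[1, 0, 0, 0, 0, 0, 0]; [0, 25/17, 32/17, 0, 0, 0, 0]; [0, -32/17, 25/17, 0, 0, 0, 0]; [0, 0, 0, 4463/289, 818/289, 0, 0]; [0, 0, 0, -818/289, 4463/289, 0, 0]; [0, 0, 0, 0, 0, 393065/4913, 14244/4913]; [0, 0, 0, 0, 0, -14244/4913, 393065/4913]] (rows listed top to bottom)


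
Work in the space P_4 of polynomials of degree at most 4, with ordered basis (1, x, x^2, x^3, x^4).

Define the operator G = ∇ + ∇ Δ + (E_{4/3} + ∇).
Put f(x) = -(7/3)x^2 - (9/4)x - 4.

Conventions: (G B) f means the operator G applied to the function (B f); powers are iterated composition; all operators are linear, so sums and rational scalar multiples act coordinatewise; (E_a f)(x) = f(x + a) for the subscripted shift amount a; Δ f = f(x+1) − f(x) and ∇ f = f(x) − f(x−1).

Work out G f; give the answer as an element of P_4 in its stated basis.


the image equals g(x) = -(7/3)x^2 - (641/36)x - 845/54

∇ f = -(14/3)x + 1/12
Δ f = -(14/3)x - 55/12
∇ Δ f = -14/3
E_{4/3} f = -(7/3)x^2 - (305/36)x - 301/27
∇ f = -(14/3)x + 1/12
(E_{4/3} + ∇) f = -(7/3)x^2 - (473/36)x - 1195/108
(∇ + ∇ Δ + (E_{4/3} + ∇)) f = -(7/3)x^2 - (641/36)x - 845/54


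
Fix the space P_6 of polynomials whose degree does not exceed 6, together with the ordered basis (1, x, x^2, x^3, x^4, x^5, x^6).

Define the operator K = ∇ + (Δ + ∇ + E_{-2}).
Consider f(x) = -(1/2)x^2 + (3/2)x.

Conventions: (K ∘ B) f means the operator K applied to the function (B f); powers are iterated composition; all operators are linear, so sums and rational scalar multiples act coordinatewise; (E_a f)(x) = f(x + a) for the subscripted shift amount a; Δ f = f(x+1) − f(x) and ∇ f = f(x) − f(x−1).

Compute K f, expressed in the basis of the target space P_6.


∇ f = -x + 2
Δ f = -x + 1
∇ f = -x + 2
E_{-2} f = -(1/2)x^2 + (7/2)x - 5
(Δ + ∇ + E_{-2}) f = -(1/2)x^2 + (3/2)x - 2
(∇ + (Δ + ∇ + E_{-2})) f = -(1/2)x^2 + (1/2)x

g(x) = -(1/2)x^2 + (1/2)x


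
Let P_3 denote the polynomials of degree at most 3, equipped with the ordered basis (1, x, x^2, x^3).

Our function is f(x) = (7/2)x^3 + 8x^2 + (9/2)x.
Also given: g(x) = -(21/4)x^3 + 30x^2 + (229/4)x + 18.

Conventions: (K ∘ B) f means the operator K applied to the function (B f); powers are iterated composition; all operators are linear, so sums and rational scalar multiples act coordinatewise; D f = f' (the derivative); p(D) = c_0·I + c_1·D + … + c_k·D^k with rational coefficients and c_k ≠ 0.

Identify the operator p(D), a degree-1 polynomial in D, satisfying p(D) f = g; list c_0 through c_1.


c_0 = -3/2, c_1 = 4

D^0 f = (7/2)x^3 + 8x^2 + (9/2)x
D^1 f = (21/2)x^2 + 16x + 9/2
matching coefficients of g against c_0 f + c_1 Df + … from the top degree down determines the c_i
solution: c_0 = -3/2, c_1 = 4


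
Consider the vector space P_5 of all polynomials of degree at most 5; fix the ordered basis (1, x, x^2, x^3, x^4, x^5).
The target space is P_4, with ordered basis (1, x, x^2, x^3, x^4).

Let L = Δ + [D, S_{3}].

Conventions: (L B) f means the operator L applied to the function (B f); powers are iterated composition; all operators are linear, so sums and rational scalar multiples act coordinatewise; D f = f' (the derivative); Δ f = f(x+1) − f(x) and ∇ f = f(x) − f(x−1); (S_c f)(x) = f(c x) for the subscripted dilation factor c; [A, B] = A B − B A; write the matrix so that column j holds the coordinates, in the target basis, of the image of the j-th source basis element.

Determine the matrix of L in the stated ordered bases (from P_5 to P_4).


the matrix is [[0, 3, 1, 1, 1, 1]; [0, 0, 14, 3, 4, 5]; [0, 0, 0, 57, 6, 10]; [0, 0, 0, 0, 220, 10]; [0, 0, 0, 0, 0, 815]] (rows listed top to bottom)

image of 1: 0
image of x: 3
image of x^2: 14x + 1
image of x^3: 57x^2 + 3x + 1
image of x^4: 220x^3 + 6x^2 + 4x + 1
image of x^5: 815x^4 + 10x^3 + 10x^2 + 5x + 1
each image's coordinates form column j of the matrix


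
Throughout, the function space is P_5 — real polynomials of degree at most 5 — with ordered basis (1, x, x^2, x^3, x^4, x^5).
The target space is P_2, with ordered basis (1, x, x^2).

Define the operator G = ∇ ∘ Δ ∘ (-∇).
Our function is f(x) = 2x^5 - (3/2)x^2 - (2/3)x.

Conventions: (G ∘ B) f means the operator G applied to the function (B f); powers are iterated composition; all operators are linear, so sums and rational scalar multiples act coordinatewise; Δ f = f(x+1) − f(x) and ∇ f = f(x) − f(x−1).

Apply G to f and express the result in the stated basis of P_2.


the image equals g(x) = -120x^2 + 120x - 60

∇ f = 10x^4 - 20x^3 + 20x^2 - 13x + 17/6
(-∇) f = -10x^4 + 20x^3 - 20x^2 + 13x - 17/6
Δ (-∇) f = -40x^3 - 20x + 3
∇ Δ (-∇) f = -120x^2 + 120x - 60


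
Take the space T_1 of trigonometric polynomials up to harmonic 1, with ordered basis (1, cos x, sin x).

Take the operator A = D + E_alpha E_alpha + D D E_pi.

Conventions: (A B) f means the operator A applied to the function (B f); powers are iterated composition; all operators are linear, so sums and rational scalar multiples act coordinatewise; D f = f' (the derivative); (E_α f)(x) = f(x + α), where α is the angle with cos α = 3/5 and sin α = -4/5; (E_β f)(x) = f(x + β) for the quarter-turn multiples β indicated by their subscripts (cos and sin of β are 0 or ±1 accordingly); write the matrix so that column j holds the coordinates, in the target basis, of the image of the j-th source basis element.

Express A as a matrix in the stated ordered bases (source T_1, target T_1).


the matrix is [[1, 0, 0]; [0, 18/25, 1/25]; [0, -1/25, 18/25]] (rows listed top to bottom)

image of 1: 1
image of cos x: (18/25)cos x - (1/25)sin x
image of sin x: (1/25)cos x + (18/25)sin x
each image's coordinates form column j of the matrix


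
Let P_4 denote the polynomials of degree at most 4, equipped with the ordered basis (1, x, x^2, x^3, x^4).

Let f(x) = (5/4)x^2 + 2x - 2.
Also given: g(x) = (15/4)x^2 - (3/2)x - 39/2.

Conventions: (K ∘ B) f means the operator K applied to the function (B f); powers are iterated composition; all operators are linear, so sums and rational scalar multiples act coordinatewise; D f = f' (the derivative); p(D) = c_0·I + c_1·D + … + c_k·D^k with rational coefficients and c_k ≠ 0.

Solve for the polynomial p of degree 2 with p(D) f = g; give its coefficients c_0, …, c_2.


D^0 f = (5/4)x^2 + 2x - 2
D^1 f = (5/2)x + 2
D^2 f = 5/2
matching coefficients of g against c_0 f + c_1 Df + … from the top degree down determines the c_i
solution: c_0 = 3, c_1 = -3, c_2 = -3

p(D) = 3·I − 3·D − 3·D^2, i.e. c_0 = 3, c_1 = -3, c_2 = -3


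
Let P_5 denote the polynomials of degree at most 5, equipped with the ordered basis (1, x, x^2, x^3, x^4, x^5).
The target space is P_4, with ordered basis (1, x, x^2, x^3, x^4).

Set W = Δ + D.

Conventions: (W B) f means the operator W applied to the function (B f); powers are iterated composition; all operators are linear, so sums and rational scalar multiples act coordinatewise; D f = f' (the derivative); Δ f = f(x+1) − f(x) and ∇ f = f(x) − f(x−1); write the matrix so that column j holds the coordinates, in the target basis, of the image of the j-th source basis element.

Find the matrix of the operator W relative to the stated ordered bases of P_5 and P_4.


image of 1: 0
image of x: 2
image of x^2: 4x + 1
image of x^3: 6x^2 + 3x + 1
image of x^4: 8x^3 + 6x^2 + 4x + 1
image of x^5: 10x^4 + 10x^3 + 10x^2 + 5x + 1
each image's coordinates form column j of the matrix

the matrix is [[0, 2, 1, 1, 1, 1]; [0, 0, 4, 3, 4, 5]; [0, 0, 0, 6, 6, 10]; [0, 0, 0, 0, 8, 10]; [0, 0, 0, 0, 0, 10]] (rows listed top to bottom)


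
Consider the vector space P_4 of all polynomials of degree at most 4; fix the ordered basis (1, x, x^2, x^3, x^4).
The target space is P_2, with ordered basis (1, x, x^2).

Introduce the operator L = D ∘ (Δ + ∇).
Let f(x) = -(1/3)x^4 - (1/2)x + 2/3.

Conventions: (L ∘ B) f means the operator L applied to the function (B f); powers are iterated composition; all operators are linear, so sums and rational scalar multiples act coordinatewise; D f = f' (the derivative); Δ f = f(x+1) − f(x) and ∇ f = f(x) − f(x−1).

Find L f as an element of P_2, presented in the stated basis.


g(x) = -8x^2 - 8/3

Δ f = -(4/3)x^3 - 2x^2 - (4/3)x - 5/6
∇ f = -(4/3)x^3 + 2x^2 - (4/3)x - 1/6
(Δ + ∇) f = -(8/3)x^3 - (8/3)x - 1
D (Δ + ∇) f = -8x^2 - 8/3


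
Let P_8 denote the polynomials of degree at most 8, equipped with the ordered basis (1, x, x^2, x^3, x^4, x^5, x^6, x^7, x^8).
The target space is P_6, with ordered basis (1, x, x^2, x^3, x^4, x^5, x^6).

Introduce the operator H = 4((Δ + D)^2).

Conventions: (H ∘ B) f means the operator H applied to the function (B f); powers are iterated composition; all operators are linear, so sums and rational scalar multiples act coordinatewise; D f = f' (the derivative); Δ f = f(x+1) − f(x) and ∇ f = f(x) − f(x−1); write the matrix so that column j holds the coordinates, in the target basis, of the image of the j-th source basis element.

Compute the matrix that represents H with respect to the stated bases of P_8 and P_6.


image of 1: 0
image of x: 0
image of x^2: 32
image of x^3: 96x + 48
image of x^4: 192x^2 + 192x + 88
image of x^5: 320x^3 + 480x^2 + 440x + 160
image of x^6: 480x^4 + 960x^3 + 1320x^2 + 960x + 296
image of x^7: 672x^5 + 1680x^4 + 3080x^3 + 3360x^2 + 2072x + 560
image of x^8: 896x^6 + 2688x^5 + 6160x^4 + 8960x^3 + 8288x^2 + 4480x + 1080
each image's coordinates form column j of the matrix

the matrix is [[0, 0, 32, 48, 88, 160, 296, 560, 1080]; [0, 0, 0, 96, 192, 440, 960, 2072, 4480]; [0, 0, 0, 0, 192, 480, 1320, 3360, 8288]; [0, 0, 0, 0, 0, 320, 960, 3080, 8960]; [0, 0, 0, 0, 0, 0, 480, 1680, 6160]; [0, 0, 0, 0, 0, 0, 0, 672, 2688]; [0, 0, 0, 0, 0, 0, 0, 0, 896]] (rows listed top to bottom)
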